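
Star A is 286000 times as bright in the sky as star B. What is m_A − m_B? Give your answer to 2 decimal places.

m_A − m_B ≈ -13.64

Pogson: Δm = −2.5 log₁₀(ratio) = −2.5 log₁₀(286000) = −2.5 × 5.4564 = -13.641
Star A is brighter, so it has the smaller magnitude: the difference is negative.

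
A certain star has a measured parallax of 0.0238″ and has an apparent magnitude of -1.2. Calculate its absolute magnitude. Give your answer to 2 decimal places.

d = 1/p = 1/0.0238″ = 42.02 pc
5 log₁₀(d/10 pc) = 5 log₁₀(42.02) − 5 = 3.117
M = m − 5 log₁₀(d/10) = -1.2 − 3.117 = -4.317

M ≈ -4.32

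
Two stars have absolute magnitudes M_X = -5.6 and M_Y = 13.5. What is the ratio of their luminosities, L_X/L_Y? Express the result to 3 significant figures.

L_X/L_Y ≈ 4.37×10^7

ΔM = M_X − M_Y = -19.1
L_X/L_Y = 10^(−0.4 ΔM) = 10^7.640 = 4.365×10^7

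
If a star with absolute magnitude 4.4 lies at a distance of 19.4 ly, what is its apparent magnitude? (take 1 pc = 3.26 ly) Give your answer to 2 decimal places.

m ≈ 3.27

d = 19.4 ly / 3.26 = 5.951 pc
m = M + 5 log₁₀ d − 5 = 4.4 + 5·0.7746 − 5 = 3.273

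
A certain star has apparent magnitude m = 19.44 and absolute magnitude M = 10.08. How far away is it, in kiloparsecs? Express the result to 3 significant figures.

d ≈ 0.745 kpc

Distance modulus: m − M = 19.44 − (10.08) = 9.360
m − M = 5 log₁₀ d − 5
log₁₀ d = (m − M)/5 + 1 = 2.8720
d = 10^2.8720 = 744.7 pc
= 0.7447 kpc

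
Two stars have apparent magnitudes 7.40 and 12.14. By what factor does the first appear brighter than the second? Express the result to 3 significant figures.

Δm = 7.40 − (12.14) = -4.74
Flux ratio = 10^(−0.4 Δm) = 10^(−0.4 × -4.74) = 10^1.896 = 78.70

78.7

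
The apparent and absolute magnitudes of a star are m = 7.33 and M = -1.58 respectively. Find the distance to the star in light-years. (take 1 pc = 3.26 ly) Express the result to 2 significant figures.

Distance modulus: m − M = 7.33 − (-1.58) = 8.910
m − M = 5 log₁₀ d − 5
log₁₀ d = (m − M)/5 + 1 = 2.7820
d = 10^2.7820 = 605.3 pc
= 1973 ly

d ≈ 2000 ly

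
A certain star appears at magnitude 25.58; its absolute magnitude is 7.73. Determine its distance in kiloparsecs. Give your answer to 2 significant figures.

d ≈ 37 kpc

μ = m − M = 17.850
m − M = 5 log₁₀ d − 5
log₁₀ d = (m − M)/5 + 1 = 4.5700
d = 10^4.5700 = 37150 pc
= 37.15 kpc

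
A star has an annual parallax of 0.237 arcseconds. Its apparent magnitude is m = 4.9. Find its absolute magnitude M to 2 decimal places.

d = 1/p = 1/0.237″ = 4.219 pc
5 log₁₀(d/10 pc) = 5 log₁₀(4.219) − 5 = -1.874
M = m − 5 log₁₀(d/10) = 4.9 + 1.874 = 6.774

M ≈ 6.77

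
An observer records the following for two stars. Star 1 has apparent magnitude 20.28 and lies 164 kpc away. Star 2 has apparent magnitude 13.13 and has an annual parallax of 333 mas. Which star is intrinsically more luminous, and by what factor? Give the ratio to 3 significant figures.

Star 1: d = 164 kpc = 164000 pc
Star 1: M = m − 5 log₁₀ d + 5 = 20.28 − 5·5.2148 + 5 = -0.794
Star 2: p = 333 mas = 0.333″ → d = 1/p = 3.003 pc
Star 2: M = m − 5 log₁₀ d + 5 = 13.13 − 5·0.4776 + 5 = 15.742
ΔM = M_1 − M_2 = -0.794 − (15.742) = -16.536; smaller M is more luminous → Star 1.
L ratio = 10^(0.4 |ΔM|) = 10^6.615 = 4.117×10^6

Star 1 is more luminous, by a factor of 4.12×10^6.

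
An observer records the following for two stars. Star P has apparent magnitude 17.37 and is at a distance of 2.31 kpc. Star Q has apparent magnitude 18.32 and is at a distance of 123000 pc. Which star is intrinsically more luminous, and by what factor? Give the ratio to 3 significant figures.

Star Q is more luminous, by a factor of 1180.

Star P: d = 2.31 kpc = 2310 pc
Star P: M = m − 5 log₁₀ d + 5 = 17.37 − 5·3.3636 + 5 = 5.552
Star Q: M = m − 5 log₁₀ d + 5 = 18.32 − 5·5.0899 + 5 = -2.130
ΔM = M_P − M_Q = 5.552 − (-2.130) = 7.681; smaller M is more luminous → Star Q.
L ratio = 10^(0.4 |ΔM|) = 10^3.073 = 1182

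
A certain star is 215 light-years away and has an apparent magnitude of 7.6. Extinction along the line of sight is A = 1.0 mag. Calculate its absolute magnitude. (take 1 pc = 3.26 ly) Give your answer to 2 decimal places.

d = 215 ly / 3.26 = 65.95 pc
5 log₁₀(d/10 pc) = 5 log₁₀(65.95) − 5 = 4.096
M = m − 5 log₁₀(d/10) − A = 7.6 − 4.096 − 1.0 = 2.504

M ≈ 2.50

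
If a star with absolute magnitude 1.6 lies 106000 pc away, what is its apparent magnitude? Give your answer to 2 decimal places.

m ≈ 21.73

m = M + 5 log₁₀ d − 5 = 1.6 + 5·5.0253 − 5 = 21.727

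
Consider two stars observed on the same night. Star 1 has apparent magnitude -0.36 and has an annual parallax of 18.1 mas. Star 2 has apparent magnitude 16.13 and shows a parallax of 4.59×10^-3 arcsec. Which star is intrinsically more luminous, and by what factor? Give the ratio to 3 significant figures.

Star 1 is more luminous, by a factor of 254000.

Star 1: p = 18.1 mas = 0.0181″ → d = 1/p = 55.25 pc
Star 1: M = m − 5 log₁₀ d + 5 = -0.36 − 5·1.7423 + 5 = -4.072
Star 2: d = 1/p = 1/4.59×10^-3″ = 217.9 pc
Star 2: M = m − 5 log₁₀ d + 5 = 16.13 − 5·2.3382 + 5 = 9.439
ΔM = M_1 − M_2 = -4.072 − (9.439) = -13.511; smaller M is more luminous → Star 1.
L ratio = 10^(0.4 |ΔM|) = 10^5.404 = 253700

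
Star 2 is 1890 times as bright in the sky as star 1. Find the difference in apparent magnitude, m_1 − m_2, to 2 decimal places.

m_1 − m_2 ≈ 8.19

Pogson: Δm = −2.5 log₁₀(ratio) = −2.5 log₁₀(1890) = −2.5 × 3.2765 = -8.191
Star 2 is brighter so has the smaller magnitude: m_1 − m_2 is positive.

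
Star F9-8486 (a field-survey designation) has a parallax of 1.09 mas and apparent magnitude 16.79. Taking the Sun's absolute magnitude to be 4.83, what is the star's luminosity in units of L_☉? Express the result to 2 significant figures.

L/L_☉ ≈ 0.14

d = 1/p = 1000/1.09 mas = 917.4 pc
M = m − 5 log₁₀ d + 5 = 16.79 − 5·2.9626 + 5 = 6.977
M − M_☉ = 6.977 − 4.83 = 2.147
L/L_☉ = 10^(−0.4 × 2.147) = 0.1384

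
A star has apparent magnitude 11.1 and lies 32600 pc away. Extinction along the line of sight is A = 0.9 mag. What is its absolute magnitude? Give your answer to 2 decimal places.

M ≈ -7.37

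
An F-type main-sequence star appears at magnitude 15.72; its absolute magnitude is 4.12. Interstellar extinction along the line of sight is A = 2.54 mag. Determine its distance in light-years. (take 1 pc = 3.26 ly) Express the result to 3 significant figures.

d ≈ 2110 ly

m − M = 5 log₁₀(d/10 pc) + A  ⇒  15.72 − (4.12) − 2.54 = 5 log₁₀(d/10)
9.060 = 5 log₁₀(d/10)
log₁₀ d = (m − M − A)/5 + 1 = 2.8120
d = 10^2.8120 = 648.6 pc
= 2115 ly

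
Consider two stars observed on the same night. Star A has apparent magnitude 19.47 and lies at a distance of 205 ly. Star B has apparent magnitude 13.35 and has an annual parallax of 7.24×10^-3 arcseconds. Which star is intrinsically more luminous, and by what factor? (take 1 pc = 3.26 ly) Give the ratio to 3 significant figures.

Star B is more luminous, by a factor of 1350.

Star A: d = 205 ly / 3.26 = 62.88 pc
Star A: M = m − 5 log₁₀ d + 5 = 19.47 − 5·1.7985 + 5 = 15.477
Star B: d = 1/p = 1/7.24×10^-3″ = 138.1 pc
Star B: M = m − 5 log₁₀ d + 5 = 13.35 − 5·2.1403 + 5 = 7.649
ΔM = M_A − M_B = 15.477 − (7.649) = 7.829; smaller M is more luminous → Star B.
L ratio = 10^(0.4 |ΔM|) = 10^3.131 = 1353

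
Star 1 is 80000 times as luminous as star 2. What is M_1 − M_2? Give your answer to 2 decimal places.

Pogson: ΔM = −2.5 log₁₀(ratio) = −2.5 log₁₀(80000) = −2.5 × 4.9031 = -12.258
Star 1 is brighter, so it has the smaller magnitude: the difference is negative.

M_1 − M_2 ≈ -12.26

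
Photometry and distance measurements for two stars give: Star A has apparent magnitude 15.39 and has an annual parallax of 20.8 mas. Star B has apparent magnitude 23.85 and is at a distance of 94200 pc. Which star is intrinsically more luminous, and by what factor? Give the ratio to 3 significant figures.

Star B is more luminous, by a factor of 1590.

Star A: p = 20.8 mas = 0.0208″ → d = 1/p = 48.08 pc
Star A: M = m − 5 log₁₀ d + 5 = 15.39 − 5·1.6819 + 5 = 11.980
Star B: M = m − 5 log₁₀ d + 5 = 23.85 − 5·4.9741 + 5 = 3.980
ΔM = M_A − M_B = 11.980 − (3.980) = 8.001; smaller M is more luminous → Star B.
L ratio = 10^(0.4 |ΔM|) = 10^3.200 = 1586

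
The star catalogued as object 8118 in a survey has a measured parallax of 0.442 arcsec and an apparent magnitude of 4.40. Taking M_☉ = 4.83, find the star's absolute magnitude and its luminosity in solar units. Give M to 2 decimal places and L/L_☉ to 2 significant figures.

d = 1/p = 1/0.442″ = 2.262 pc
M = m − 5 log₁₀ d + 5 = 4.40 − 5·0.3546 + 5 = 7.627
M − M_☉ = 7.627 − 4.83 = 2.797
L/L_☉ = 10^(−0.4 × 2.797) = 0.07606

M ≈ 7.63; L/L_☉ ≈ 0.076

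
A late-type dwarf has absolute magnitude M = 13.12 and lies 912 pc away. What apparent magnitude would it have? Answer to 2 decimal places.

m ≈ 22.92

m = M + 5 log₁₀ d − 5 = 13.12 + 5·2.9600 − 5 = 22.920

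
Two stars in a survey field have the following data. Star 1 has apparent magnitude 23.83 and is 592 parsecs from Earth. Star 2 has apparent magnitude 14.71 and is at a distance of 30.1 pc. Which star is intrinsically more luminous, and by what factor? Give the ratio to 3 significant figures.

Star 2 is more luminous, by a factor of 11.5.

Star 1: M = m − 5 log₁₀ d + 5 = 23.83 − 5·2.7723 + 5 = 14.968
Star 2: M = m − 5 log₁₀ d + 5 = 14.71 − 5·1.4786 + 5 = 12.317
ΔM = M_1 − M_2 = 14.968 − (12.317) = 2.651; smaller M is more luminous → Star 2.
L ratio = 10^(0.4 |ΔM|) = 10^1.060 = 11.49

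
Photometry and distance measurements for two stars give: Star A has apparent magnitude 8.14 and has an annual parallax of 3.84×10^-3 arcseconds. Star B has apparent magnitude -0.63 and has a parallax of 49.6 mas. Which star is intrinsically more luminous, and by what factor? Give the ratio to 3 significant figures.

Star A: d = 1/p = 1/3.84×10^-3″ = 260.4 pc
Star A: M = m − 5 log₁₀ d + 5 = 8.14 − 5·2.4157 + 5 = 1.062
Star B: p = 49.6 mas = 0.0496″ → d = 1/p = 20.16 pc
Star B: M = m − 5 log₁₀ d + 5 = -0.63 − 5·1.3045 + 5 = -2.153
ΔM = M_A − M_B = 1.062 − (-2.153) = 3.214; smaller M is more luminous → Star B.
L ratio = 10^(0.4 |ΔM|) = 10^1.286 = 19.31

Star B is more luminous, by a factor of 19.3.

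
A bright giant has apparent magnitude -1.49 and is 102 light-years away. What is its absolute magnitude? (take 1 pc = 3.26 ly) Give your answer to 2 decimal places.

d = 102 ly / 3.26 = 31.29 pc
5 log₁₀(d/10 pc) = 5 log₁₀(31.29) − 5 = 2.477
M = m − 5 log₁₀(d/10) = -1.49 − 2.477 = -3.967

M ≈ -3.97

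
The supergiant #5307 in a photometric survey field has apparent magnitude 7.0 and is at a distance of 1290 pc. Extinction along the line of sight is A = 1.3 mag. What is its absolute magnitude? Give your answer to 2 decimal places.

5 log₁₀(d/10 pc) = 5 log₁₀(1290) − 5 = 10.553
M = m − 5 log₁₀(d/10) − A = 7.0 − 10.553 − 1.3 = -4.853

M ≈ -4.85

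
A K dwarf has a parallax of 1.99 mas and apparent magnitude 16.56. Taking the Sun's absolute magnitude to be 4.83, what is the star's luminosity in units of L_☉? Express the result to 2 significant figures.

d = 1/p = 1000/1.99 mas = 502.5 pc
M = m − 5 log₁₀ d + 5 = 16.56 − 5·2.7011 + 5 = 8.054
M − M_☉ = 8.054 − 4.83 = 3.224
L/L_☉ = 10^(−0.4 × 3.224) = 0.05132

L/L_☉ ≈ 0.051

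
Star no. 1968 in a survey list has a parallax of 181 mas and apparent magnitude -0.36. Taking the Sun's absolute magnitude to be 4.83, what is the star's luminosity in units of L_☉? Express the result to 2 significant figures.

d = 1/p = 1000/181 mas = 5.525 pc
M = m − 5 log₁₀ d + 5 = -0.36 − 5·0.7423 + 5 = 0.928
M − M_☉ = 0.928 − 4.83 = -3.902
L/L_☉ = 10^(−0.4 × -3.902) = 36.36

L/L_☉ ≈ 36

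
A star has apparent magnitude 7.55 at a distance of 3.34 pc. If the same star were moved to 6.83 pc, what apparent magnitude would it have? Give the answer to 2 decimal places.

m ≈ 9.10

Flux ∝ 1/d², so Δm = 5 log₁₀(d₂/d₁) = 5 log₁₀(6.83/3.34) = 1.553
m₂ = m₁ + Δm = 7.55 + (1.553) = 9.103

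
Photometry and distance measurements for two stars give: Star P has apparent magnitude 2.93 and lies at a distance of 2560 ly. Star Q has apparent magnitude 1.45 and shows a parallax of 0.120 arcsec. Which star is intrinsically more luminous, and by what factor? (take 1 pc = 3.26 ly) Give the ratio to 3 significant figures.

Star P is more luminous, by a factor of 2270.

Star P: d = 2560 ly / 3.26 = 785.3 pc
Star P: M = m − 5 log₁₀ d + 5 = 2.93 − 5·2.8950 + 5 = -6.545
Star Q: d = 1/p = 1/0.120″ = 8.333 pc
Star Q: M = m − 5 log₁₀ d + 5 = 1.45 − 5·0.9208 + 5 = 1.846
ΔM = M_P − M_Q = -6.545 − (1.846) = -8.391; smaller M is more luminous → Star P.
L ratio = 10^(0.4 |ΔM|) = 10^3.356 = 2272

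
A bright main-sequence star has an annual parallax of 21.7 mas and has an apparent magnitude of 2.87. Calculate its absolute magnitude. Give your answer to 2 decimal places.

p = 21.7 mas = 0.0217″ → d = 1/p = 46.08 pc
5 log₁₀(d/10 pc) = 5 log₁₀(46.08) − 5 = 3.318
M = m − 5 log₁₀(d/10) = 2.87 − 3.318 = -0.448

M ≈ -0.45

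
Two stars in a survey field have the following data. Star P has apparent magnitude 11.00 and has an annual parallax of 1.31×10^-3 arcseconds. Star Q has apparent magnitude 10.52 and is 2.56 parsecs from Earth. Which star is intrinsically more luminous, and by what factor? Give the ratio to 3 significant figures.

Star P is more luminous, by a factor of 57100.

Star P: d = 1/p = 1/1.31×10^-3″ = 763.4 pc
Star P: M = m − 5 log₁₀ d + 5 = 11.00 − 5·2.8827 + 5 = 1.586
Star Q: M = m − 5 log₁₀ d + 5 = 10.52 − 5·0.4082 + 5 = 13.479
ΔM = M_P − M_Q = 1.586 − (13.479) = -11.892; smaller M is more luminous → Star P.
L ratio = 10^(0.4 |ΔM|) = 10^4.757 = 57140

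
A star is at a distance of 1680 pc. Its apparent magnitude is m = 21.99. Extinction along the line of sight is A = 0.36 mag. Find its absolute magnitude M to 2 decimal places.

5 log₁₀(d/10 pc) = 5 log₁₀(1680) − 5 = 11.127
M = m − 5 log₁₀(d/10) − A = 21.99 − 11.127 − 0.36 = 10.503

M ≈ 10.50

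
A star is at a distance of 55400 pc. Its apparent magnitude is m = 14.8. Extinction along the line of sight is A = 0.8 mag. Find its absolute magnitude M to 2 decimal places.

5 log₁₀(d/10 pc) = 5 log₁₀(55400) − 5 = 18.718
M = m − 5 log₁₀(d/10) − A = 14.8 − 18.718 − 0.8 = -4.718

M ≈ -4.72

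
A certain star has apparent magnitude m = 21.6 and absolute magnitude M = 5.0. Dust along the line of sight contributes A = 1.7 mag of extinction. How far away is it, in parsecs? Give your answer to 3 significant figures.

d ≈ 9550 pc

m − M = 5 log₁₀(d/10 pc) + A  ⇒  21.6 − (5.0) − 1.7 = 5 log₁₀(d/10)
14.900 = 5 log₁₀(d/10)
log₁₀ d = (m − M − A)/5 + 1 = 3.9800
d = 10^3.9800 = 9550 pc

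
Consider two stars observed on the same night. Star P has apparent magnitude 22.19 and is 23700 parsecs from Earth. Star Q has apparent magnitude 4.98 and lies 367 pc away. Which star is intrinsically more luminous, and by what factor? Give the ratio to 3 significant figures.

Star P: M = m − 5 log₁₀ d + 5 = 22.19 − 5·4.3747 + 5 = 5.316
Star Q: M = m − 5 log₁₀ d + 5 = 4.98 − 5·2.5647 + 5 = -2.843
ΔM = M_P − M_Q = 5.316 − (-2.843) = 8.160; smaller M is more luminous → Star Q.
L ratio = 10^(0.4 |ΔM|) = 10^3.264 = 1836

Star Q is more luminous, by a factor of 1840.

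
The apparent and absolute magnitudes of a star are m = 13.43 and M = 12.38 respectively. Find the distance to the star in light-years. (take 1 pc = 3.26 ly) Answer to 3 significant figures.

Distance modulus: m − M = 13.43 − (12.38) = 1.050
m − M = 5 log₁₀ d − 5
log₁₀ d = (m − M)/5 + 1 = 1.2100
d = 10^1.2100 = 16.22 pc
= 52.87 ly

d ≈ 52.9 ly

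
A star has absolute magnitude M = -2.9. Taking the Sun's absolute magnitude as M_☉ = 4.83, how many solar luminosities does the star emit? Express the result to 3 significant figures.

L/L_☉ ≈ 1240

M − M_☉ = -2.9 − 4.83 = -7.730
L/L_☉ = 10^(−0.4 (M − M_☉)) = 10^3.092 = 1236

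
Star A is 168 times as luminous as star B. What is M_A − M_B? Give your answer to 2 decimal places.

M_A − M_B ≈ -5.56

Pogson: ΔM = −2.5 log₁₀(ratio) = −2.5 log₁₀(168) = −2.5 × 2.2253 = -5.563
Star A is brighter, so it has the smaller magnitude: the difference is negative.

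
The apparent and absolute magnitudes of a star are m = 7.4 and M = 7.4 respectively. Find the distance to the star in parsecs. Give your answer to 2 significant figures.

d ≈ 10 pc

Distance modulus: m − M = 7.4 − (7.4) = 0.000
m − M = 5 log₁₀ d − 5
log₁₀ d = (m − M)/5 + 1 = 1.0000
d = 10^1.0000 = 10.00 pc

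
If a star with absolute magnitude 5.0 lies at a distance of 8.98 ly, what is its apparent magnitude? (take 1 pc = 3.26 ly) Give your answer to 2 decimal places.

d = 8.98 ly / 3.26 = 2.755 pc
m = M + 5 log₁₀ d − 5 = 5.0 + 5·0.4401 − 5 = 2.200

m ≈ 2.20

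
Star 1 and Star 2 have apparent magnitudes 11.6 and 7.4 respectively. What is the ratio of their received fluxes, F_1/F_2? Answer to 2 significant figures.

Magnitude difference = 4.2
Flux ratio = 10^(−0.4 Δm) = 10^(−0.4 × 4.2) = 10^-1.680 = 0.02089

F_1/F_2 ≈ 0.021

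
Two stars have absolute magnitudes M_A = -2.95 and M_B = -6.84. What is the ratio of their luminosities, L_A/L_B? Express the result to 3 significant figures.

ΔM = M_A − M_B = 3.89
L_A/L_B = 10^(−0.4 ΔM) = 10^-1.556 = 0.02780

L_A/L_B ≈ 0.0278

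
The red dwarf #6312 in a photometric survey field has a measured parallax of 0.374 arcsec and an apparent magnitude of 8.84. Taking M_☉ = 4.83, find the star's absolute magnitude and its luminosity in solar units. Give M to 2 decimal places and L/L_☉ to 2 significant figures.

M ≈ 11.70; L/L_☉ ≈ 1.8×10^-3

d = 1/p = 1/0.374″ = 2.674 pc
M = m − 5 log₁₀ d + 5 = 8.84 − 5·0.4271 + 5 = 11.704
M − M_☉ = 11.704 − 4.83 = 6.874
L/L_☉ = 10^(−0.4 × 6.874) = 1.779×10^-3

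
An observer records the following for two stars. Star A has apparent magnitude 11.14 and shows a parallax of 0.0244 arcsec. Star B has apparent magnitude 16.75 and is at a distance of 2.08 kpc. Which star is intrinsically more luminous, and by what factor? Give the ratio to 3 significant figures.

Star B is more luminous, by a factor of 14.7.

Star A: d = 1/p = 1/0.0244″ = 40.98 pc
Star A: M = m − 5 log₁₀ d + 5 = 11.14 − 5·1.6126 + 5 = 8.077
Star B: d = 2.08 kpc = 2080 pc
Star B: M = m − 5 log₁₀ d + 5 = 16.75 − 5·3.3181 + 5 = 5.160
ΔM = M_A − M_B = 8.077 − (5.160) = 2.917; smaller M is more luminous → Star B.
L ratio = 10^(0.4 |ΔM|) = 10^1.167 = 14.69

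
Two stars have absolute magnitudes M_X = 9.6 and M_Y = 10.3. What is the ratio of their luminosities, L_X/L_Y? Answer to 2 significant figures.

L_X/L_Y ≈ 1.9

ΔM = M_X − M_Y = -0.7
L_X/L_Y = 10^(−0.4 ΔM) = 10^0.280 = 1.905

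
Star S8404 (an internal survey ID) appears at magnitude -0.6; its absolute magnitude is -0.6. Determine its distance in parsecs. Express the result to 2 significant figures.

d ≈ 10 pc

μ = m − M = 0.000
m − M = 5 log₁₀ d − 5
log₁₀ d = (m − M)/5 + 1 = 1.0000
d = 10^1.0000 = 10.00 pc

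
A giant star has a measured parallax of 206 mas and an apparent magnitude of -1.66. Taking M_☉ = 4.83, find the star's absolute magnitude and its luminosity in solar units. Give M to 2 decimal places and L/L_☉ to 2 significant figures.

d = 1/p = 1000/206 mas = 4.854 pc
M = m − 5 log₁₀ d + 5 = -1.66 − 5·0.6861 + 5 = -0.091
M − M_☉ = -0.091 − 4.83 = -4.921
L/L_☉ = 10^(−0.4 × -4.921) = 92.95

M ≈ -0.09; L/L_☉ ≈ 93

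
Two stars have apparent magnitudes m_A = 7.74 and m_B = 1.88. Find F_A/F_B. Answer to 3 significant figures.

F_A/F_B ≈ 4.53×10^-3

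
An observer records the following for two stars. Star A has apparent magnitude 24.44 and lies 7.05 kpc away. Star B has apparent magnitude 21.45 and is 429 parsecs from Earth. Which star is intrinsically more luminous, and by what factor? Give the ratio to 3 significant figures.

Star A: d = 7.05 kpc = 7050 pc
Star A: M = m − 5 log₁₀ d + 5 = 24.44 − 5·3.8482 + 5 = 10.199
Star B: M = m − 5 log₁₀ d + 5 = 21.45 − 5·2.6325 + 5 = 13.288
ΔM = M_A − M_B = 10.199 − (13.288) = -3.089; smaller M is more luminous → Star A.
L ratio = 10^(0.4 |ΔM|) = 10^1.235 = 17.20

Star A is more luminous, by a factor of 17.2.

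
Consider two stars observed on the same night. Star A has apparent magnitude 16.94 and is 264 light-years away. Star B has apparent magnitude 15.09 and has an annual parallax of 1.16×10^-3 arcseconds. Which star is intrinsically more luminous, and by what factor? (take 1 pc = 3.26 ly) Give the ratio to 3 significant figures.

Star A: d = 264 ly / 3.26 = 80.98 pc
Star A: M = m − 5 log₁₀ d + 5 = 16.94 − 5·1.9084 + 5 = 12.398
Star B: d = 1/p = 1/1.16×10^-3″ = 862.1 pc
Star B: M = m − 5 log₁₀ d + 5 = 15.09 − 5·2.9355 + 5 = 5.412
ΔM = M_A − M_B = 12.398 − (5.412) = 6.986; smaller M is more luminous → Star B.
L ratio = 10^(0.4 |ΔM|) = 10^2.794 = 622.7

Star B is more luminous, by a factor of 623.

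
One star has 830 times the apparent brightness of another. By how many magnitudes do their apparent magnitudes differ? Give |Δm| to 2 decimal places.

|Δm| ≈ 7.30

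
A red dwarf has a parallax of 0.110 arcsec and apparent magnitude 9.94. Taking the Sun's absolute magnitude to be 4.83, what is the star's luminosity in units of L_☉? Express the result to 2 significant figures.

L/L_☉ ≈ 7.5×10^-3

d = 1/p = 1/0.110″ = 9.091 pc
M = m − 5 log₁₀ d + 5 = 9.94 − 5·0.9586 + 5 = 10.147
M − M_☉ = 10.147 − 4.83 = 5.317
L/L_☉ = 10^(−0.4 × 5.317) = 7.468×10^-3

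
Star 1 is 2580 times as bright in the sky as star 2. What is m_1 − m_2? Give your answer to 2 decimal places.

Pogson: Δm = −2.5 log₁₀(ratio) = −2.5 log₁₀(2580) = −2.5 × 3.4116 = -8.529
Star 1 is brighter, so it has the smaller magnitude: the difference is negative.

m_1 − m_2 ≈ -8.53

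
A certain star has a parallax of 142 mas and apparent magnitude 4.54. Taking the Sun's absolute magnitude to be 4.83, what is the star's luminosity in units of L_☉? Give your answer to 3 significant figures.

d = 1/p = 1000/142 mas = 7.042 pc
M = m − 5 log₁₀ d + 5 = 4.54 − 5·0.8477 + 5 = 5.301
M − M_☉ = 5.301 − 4.83 = 0.471
L/L_☉ = 10^(−0.4 × 0.471) = 0.6478

L/L_☉ ≈ 0.648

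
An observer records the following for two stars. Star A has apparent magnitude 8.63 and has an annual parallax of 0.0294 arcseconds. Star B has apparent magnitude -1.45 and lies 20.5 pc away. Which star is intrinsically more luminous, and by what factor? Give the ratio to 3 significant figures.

Star A: d = 1/p = 1/0.0294″ = 34.01 pc
Star A: M = m − 5 log₁₀ d + 5 = 8.63 − 5·1.5317 + 5 = 5.972
Star B: M = m − 5 log₁₀ d + 5 = -1.45 − 5·1.3118 + 5 = -3.009
ΔM = M_A − M_B = 5.972 − (-3.009) = 8.981; smaller M is more luminous → Star B.
L ratio = 10^(0.4 |ΔM|) = 10^3.592 = 3910

Star B is more luminous, by a factor of 3910.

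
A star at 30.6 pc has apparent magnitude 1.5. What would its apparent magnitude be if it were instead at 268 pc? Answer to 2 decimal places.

m ≈ 6.21

Flux ∝ 1/d², so Δm = 5 log₁₀(d₂/d₁) = 5 log₁₀(268/30.6) = 4.712
m₂ = m₁ + Δm = 1.5 + (4.712) = 6.212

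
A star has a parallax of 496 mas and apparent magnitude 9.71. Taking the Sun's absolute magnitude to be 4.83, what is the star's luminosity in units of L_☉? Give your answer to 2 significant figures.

L/L_☉ ≈ 4.5×10^-4

d = 1/p = 1000/496 mas = 2.016 pc
M = m − 5 log₁₀ d + 5 = 9.71 − 5·0.3045 + 5 = 13.187
M − M_☉ = 13.187 − 4.83 = 8.357
L/L_☉ = 10^(−0.4 × 8.357) = 4.540×10^-4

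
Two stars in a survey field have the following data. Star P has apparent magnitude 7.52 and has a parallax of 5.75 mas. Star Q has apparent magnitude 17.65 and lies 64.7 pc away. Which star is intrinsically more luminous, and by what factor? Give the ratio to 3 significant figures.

Star P is more luminous, by a factor of 81400.

Star P: p = 5.75 mas = 5.75×10^-3″ → d = 1/p = 173.9 pc
Star P: M = m − 5 log₁₀ d + 5 = 7.52 − 5·2.2403 + 5 = 1.318
Star Q: M = m − 5 log₁₀ d + 5 = 17.65 − 5·1.8109 + 5 = 13.595
ΔM = M_P − M_Q = 1.318 − (13.595) = -12.277; smaller M is more luminous → Star P.
L ratio = 10^(0.4 |ΔM|) = 10^4.911 = 81440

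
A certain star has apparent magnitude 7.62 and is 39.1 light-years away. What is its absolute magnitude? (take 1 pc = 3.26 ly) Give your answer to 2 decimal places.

M ≈ 7.23

d = 39.1 ly / 3.26 = 11.99 pc
5 log₁₀(d/10 pc) = 5 log₁₀(11.99) − 5 = 0.395
M = m − 5 log₁₀(d/10) = 7.62 − 0.395 = 7.225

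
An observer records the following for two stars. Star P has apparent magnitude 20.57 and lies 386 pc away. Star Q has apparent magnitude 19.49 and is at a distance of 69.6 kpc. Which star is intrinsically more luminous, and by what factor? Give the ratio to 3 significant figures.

Star Q is more luminous, by a factor of 87900.

Star P: M = m − 5 log₁₀ d + 5 = 20.57 − 5·2.5866 + 5 = 12.637
Star Q: d = 69.6 kpc = 69600 pc
Star Q: M = m − 5 log₁₀ d + 5 = 19.49 − 5·4.8426 + 5 = 0.277
ΔM = M_P − M_Q = 12.637 − (0.277) = 12.360; smaller M is more luminous → Star Q.
L ratio = 10^(0.4 |ΔM|) = 10^4.944 = 87910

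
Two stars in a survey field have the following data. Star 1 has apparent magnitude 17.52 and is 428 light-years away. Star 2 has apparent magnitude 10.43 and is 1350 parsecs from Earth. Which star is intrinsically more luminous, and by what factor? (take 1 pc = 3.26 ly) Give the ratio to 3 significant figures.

Star 1: d = 428 ly / 3.26 = 131.3 pc
Star 1: M = m − 5 log₁₀ d + 5 = 17.52 − 5·2.1182 + 5 = 11.929
Star 2: M = m − 5 log₁₀ d + 5 = 10.43 − 5·3.1303 + 5 = -0.222
ΔM = M_1 − M_2 = 11.929 − (-0.222) = 12.151; smaller M is more luminous → Star 2.
L ratio = 10^(0.4 |ΔM|) = 10^4.860 = 72480

Star 2 is more luminous, by a factor of 72500.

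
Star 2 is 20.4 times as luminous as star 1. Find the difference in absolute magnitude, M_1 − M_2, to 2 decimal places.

Pogson: ΔM = −2.5 log₁₀(ratio) = −2.5 log₁₀(20.4) = −2.5 × 1.3096 = -3.274
Star 2 is brighter so has the smaller magnitude: M_1 − M_2 is positive.

M_1 − M_2 ≈ 3.27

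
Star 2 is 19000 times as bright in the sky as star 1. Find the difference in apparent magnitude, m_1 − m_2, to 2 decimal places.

m_1 − m_2 ≈ 10.70

Pogson: Δm = −2.5 log₁₀(ratio) = −2.5 log₁₀(19000) = −2.5 × 4.2788 = -10.697
Star 2 is brighter so has the smaller magnitude: m_1 − m_2 is positive.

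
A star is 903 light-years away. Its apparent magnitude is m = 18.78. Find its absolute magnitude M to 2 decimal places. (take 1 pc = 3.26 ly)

d = 903 ly / 3.26 = 277.0 pc
5 log₁₀(d/10 pc) = 5 log₁₀(277.0) − 5 = 7.212
M = m − 5 log₁₀(d/10) = 18.78 − 7.212 = 11.568

M ≈ 11.57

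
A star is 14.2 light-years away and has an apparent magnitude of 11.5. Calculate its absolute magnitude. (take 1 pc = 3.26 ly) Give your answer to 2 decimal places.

d = 14.2 ly / 3.26 = 4.356 pc
5 log₁₀(d/10 pc) = 5 log₁₀(4.356) − 5 = -1.805
M = m − 5 log₁₀(d/10) = 11.5 + 1.805 = 13.305

M ≈ 13.30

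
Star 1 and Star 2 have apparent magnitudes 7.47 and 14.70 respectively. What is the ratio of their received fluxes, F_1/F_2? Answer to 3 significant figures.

Magnitude difference = -7.23
Flux ratio = 10^(−0.4 Δm) = 10^(−0.4 × -7.23) = 10^2.892 = 779.8

F_1/F_2 ≈ 780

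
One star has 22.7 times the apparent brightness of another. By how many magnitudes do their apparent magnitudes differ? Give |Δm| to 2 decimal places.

|Δm| ≈ 3.39

Pogson: Δm = −2.5 log₁₀(ratio) = −2.5 log₁₀(22.7) = −2.5 × 1.3560 = -3.390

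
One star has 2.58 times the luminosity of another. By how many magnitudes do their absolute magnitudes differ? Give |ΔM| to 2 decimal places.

Pogson: ΔM = −2.5 log₁₀(ratio) = −2.5 log₁₀(2.58) = −2.5 × 0.4116 = -1.029

|ΔM| ≈ 1.03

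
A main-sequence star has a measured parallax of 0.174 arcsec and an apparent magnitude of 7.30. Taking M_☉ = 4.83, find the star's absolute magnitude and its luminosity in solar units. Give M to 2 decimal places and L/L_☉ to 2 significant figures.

d = 1/p = 1/0.174″ = 5.747 pc
M = m − 5 log₁₀ d + 5 = 7.30 − 5·0.7595 + 5 = 8.503
M − M_☉ = 8.503 − 4.83 = 3.673
L/L_☉ = 10^(−0.4 × 3.673) = 0.03395

M ≈ 8.50; L/L_☉ ≈ 0.034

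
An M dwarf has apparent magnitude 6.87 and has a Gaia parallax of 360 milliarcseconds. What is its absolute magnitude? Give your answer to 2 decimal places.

M ≈ 9.65

p = 360 mas = 0.360″ → d = 1/p = 2.778 pc
5 log₁₀(d/10 pc) = 5 log₁₀(2.778) − 5 = -2.782
M = m − 5 log₁₀(d/10) = 6.87 + 2.782 = 9.652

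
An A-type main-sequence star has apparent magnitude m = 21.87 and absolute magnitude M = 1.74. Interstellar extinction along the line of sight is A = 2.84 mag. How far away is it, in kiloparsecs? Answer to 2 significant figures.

d ≈ 29 kpc

m − M = 5 log₁₀(d/10 pc) + A  ⇒  21.87 − (1.74) − 2.84 = 5 log₁₀(d/10)
17.290 = 5 log₁₀(d/10)
log₁₀ d = (m − M − A)/5 + 1 = 4.4580
d = 10^4.4580 = 28710 pc
= 28.71 kpc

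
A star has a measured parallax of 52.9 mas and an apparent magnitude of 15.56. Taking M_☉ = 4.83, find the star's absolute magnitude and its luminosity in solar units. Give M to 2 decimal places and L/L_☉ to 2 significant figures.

M ≈ 14.18; L/L_☉ ≈ 1.8×10^-4

d = 1/p = 1000/52.9 mas = 18.90 pc
M = m − 5 log₁₀ d + 5 = 15.56 − 5·1.2765 + 5 = 14.177
M − M_☉ = 14.177 − 4.83 = 9.347
L/L_☉ = 10^(−0.4 × 9.347) = 1.824×10^-4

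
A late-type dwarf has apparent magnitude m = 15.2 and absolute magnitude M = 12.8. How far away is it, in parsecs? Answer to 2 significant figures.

d ≈ 30 pc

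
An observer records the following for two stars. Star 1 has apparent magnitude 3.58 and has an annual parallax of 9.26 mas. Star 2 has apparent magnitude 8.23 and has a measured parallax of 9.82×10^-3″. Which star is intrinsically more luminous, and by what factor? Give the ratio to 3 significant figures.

Star 1: p = 9.26 mas = 9.26×10^-3″ → d = 1/p = 108.0 pc
Star 1: M = m − 5 log₁₀ d + 5 = 3.58 − 5·2.0334 + 5 = -1.587
Star 2: d = 1/p = 1/9.82×10^-3″ = 101.8 pc
Star 2: M = m − 5 log₁₀ d + 5 = 8.23 − 5·2.0079 + 5 = 3.191
ΔM = M_1 − M_2 = -1.587 − (3.191) = -4.778; smaller M is more luminous → Star 1.
L ratio = 10^(0.4 |ΔM|) = 10^1.911 = 81.47

Star 1 is more luminous, by a factor of 81.5.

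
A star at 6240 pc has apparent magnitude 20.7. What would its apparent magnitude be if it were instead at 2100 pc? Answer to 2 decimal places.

Flux ∝ 1/d², so Δm = 5 log₁₀(d₂/d₁) = 5 log₁₀(2100/6240) = -2.365
m₂ = m₁ + Δm = 20.7 + (-2.365) = 18.335

m ≈ 18.34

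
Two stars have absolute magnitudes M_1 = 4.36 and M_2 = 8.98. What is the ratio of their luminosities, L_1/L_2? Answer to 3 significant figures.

ΔM = M_1 − M_2 = -4.62
L_1/L_2 = 10^(−0.4 ΔM) = 10^1.848 = 70.47

L_1/L_2 ≈ 70.5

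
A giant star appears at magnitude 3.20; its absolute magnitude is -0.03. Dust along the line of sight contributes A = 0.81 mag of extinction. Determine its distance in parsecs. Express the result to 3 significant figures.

d ≈ 30.5 pc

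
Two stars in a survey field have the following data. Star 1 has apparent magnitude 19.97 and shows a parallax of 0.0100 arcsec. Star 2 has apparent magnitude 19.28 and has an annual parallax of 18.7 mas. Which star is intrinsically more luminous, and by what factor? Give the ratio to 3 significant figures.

Star 1 is more luminous, by a factor of 1.85.

Star 1: d = 1/p = 1/0.0100″ = 100.0 pc
Star 1: M = m − 5 log₁₀ d + 5 = 19.97 − 5·2.0000 + 5 = 14.970
Star 2: p = 18.7 mas = 0.0187″ → d = 1/p = 53.48 pc
Star 2: M = m − 5 log₁₀ d + 5 = 19.28 − 5·1.7282 + 5 = 15.639
ΔM = M_1 − M_2 = 14.970 − (15.639) = -0.669; smaller M is more luminous → Star 1.
L ratio = 10^(0.4 |ΔM|) = 10^0.268 = 1.852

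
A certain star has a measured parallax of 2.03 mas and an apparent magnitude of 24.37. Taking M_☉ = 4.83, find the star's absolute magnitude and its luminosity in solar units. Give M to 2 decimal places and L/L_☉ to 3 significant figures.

d = 1/p = 1000/2.03 mas = 492.6 pc
M = m − 5 log₁₀ d + 5 = 24.37 − 5·2.6925 + 5 = 15.907
M − M_☉ = 15.907 − 4.83 = 11.077
L/L_☉ = 10^(−0.4 × 11.077) = 3.707×10^-5

M ≈ 15.91; L/L_☉ ≈ 3.71×10^-5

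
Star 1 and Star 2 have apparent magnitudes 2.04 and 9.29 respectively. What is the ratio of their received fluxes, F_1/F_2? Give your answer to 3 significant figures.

Magnitude difference = -7.25
Flux ratio = 10^(−0.4 Δm) = 10^(−0.4 × -7.25) = 10^2.900 = 794.3

F_1/F_2 ≈ 794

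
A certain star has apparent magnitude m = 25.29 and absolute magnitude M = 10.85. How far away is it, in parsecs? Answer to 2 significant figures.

d ≈ 7700 pc

μ = m − M = 14.440
m − M = 5 log₁₀ d − 5
log₁₀ d = (m − M)/5 + 1 = 3.8880
d = 10^3.8880 = 7727 pc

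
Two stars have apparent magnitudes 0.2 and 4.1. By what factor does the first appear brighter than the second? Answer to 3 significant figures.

36.3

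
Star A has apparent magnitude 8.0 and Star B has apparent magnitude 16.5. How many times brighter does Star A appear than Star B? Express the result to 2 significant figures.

2500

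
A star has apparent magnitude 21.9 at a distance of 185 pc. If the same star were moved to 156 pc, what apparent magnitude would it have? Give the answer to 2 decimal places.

m ≈ 21.53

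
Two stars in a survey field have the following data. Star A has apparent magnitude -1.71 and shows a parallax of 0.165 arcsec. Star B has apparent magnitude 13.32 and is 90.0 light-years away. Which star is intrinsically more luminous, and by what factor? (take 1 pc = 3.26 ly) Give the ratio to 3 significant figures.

Star A: d = 1/p = 1/0.165″ = 6.061 pc
Star A: M = m − 5 log₁₀ d + 5 = -1.71 − 5·0.7825 + 5 = -0.623
Star B: d = 90.0 ly / 3.26 = 27.61 pc
Star B: M = m − 5 log₁₀ d + 5 = 13.32 − 5·1.4410 + 5 = 11.115
ΔM = M_A − M_B = -0.623 − (11.115) = -11.737; smaller M is more luminous → Star A.
L ratio = 10^(0.4 |ΔM|) = 10^4.695 = 49540

Star A is more luminous, by a factor of 49500.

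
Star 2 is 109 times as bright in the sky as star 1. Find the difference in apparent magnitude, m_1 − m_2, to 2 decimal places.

Pogson: Δm = −2.5 log₁₀(ratio) = −2.5 log₁₀(109) = −2.5 × 2.0374 = -5.094
Star 2 is brighter so has the smaller magnitude: m_1 − m_2 is positive.

m_1 − m_2 ≈ 5.09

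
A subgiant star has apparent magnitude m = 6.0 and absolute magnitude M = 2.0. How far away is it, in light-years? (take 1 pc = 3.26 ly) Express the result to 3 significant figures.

d ≈ 206 ly

μ = m − M = 4.000
m − M = 5 log₁₀ d − 5
log₁₀ d = (m − M)/5 + 1 = 1.8000
d = 10^1.8000 = 63.10 pc
= 205.7 ly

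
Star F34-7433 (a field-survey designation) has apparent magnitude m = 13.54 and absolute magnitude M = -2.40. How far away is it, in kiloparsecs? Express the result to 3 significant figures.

d ≈ 15.4 kpc

μ = m − M = 15.940
m − M = 5 log₁₀ d − 5
log₁₀ d = (m − M)/5 + 1 = 4.1880
d = 10^4.1880 = 15420 pc
= 15.42 kpc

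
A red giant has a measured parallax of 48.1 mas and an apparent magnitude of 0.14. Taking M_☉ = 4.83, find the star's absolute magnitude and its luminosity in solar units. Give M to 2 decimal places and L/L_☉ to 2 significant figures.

M ≈ -1.45; L/L_☉ ≈ 320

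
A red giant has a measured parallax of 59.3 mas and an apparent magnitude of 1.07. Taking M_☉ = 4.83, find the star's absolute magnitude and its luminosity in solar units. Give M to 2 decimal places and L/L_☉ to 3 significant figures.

d = 1/p = 1000/59.3 mas = 16.86 pc
M = m − 5 log₁₀ d + 5 = 1.07 − 5·1.2269 + 5 = -0.065
M − M_☉ = -0.065 − 4.83 = -4.895
L/L_☉ = 10^(−0.4 × -4.895) = 90.76

M ≈ -0.06; L/L_☉ ≈ 90.8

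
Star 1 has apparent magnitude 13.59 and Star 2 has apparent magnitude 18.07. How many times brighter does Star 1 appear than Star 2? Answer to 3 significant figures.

Magnitude difference = -4.48
Flux ratio = 10^(−0.4 Δm) = 10^(−0.4 × -4.48) = 10^1.792 = 61.94

61.9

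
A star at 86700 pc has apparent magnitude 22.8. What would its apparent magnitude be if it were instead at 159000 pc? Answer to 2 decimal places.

m ≈ 24.12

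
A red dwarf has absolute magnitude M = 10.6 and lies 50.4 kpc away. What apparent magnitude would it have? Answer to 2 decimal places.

m ≈ 29.11

d = 50.4 kpc = 50400 pc
m = M + 5 log₁₀ d − 5 = 10.6 + 5·4.7024 − 5 = 29.112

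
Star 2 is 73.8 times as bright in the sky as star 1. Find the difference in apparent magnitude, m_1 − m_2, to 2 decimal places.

m_1 − m_2 ≈ 4.67

Pogson: Δm = −2.5 log₁₀(ratio) = −2.5 log₁₀(73.8) = −2.5 × 1.8681 = -4.670
Star 2 is brighter so has the smaller magnitude: m_1 − m_2 is positive.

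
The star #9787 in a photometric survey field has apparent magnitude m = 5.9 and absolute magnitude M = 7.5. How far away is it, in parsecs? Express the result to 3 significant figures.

d ≈ 4.79 pc

μ = m − M = -1.600
m − M = 5 log₁₀ d − 5
log₁₀ d = (m − M)/5 + 1 = 0.6800
d = 10^0.6800 = 4.786 pc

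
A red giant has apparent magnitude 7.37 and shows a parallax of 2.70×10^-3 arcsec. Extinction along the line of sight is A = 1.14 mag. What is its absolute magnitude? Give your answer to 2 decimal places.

M ≈ -1.61

d = 1/p = 1/2.70×10^-3″ = 370.4 pc
5 log₁₀(d/10 pc) = 5 log₁₀(370.4) − 5 = 7.843
M = m − 5 log₁₀(d/10) − A = 7.37 − 7.843 − 1.14 = -1.613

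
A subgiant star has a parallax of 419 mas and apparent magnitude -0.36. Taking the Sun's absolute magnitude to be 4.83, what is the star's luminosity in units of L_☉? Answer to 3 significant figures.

d = 1/p = 1000/419 mas = 2.387 pc
M = m − 5 log₁₀ d + 5 = -0.36 − 5·0.3778 + 5 = 2.751
M − M_☉ = 2.751 − 4.83 = -2.079
L/L_☉ = 10^(−0.4 × -2.079) = 6.785

L/L_☉ ≈ 6.79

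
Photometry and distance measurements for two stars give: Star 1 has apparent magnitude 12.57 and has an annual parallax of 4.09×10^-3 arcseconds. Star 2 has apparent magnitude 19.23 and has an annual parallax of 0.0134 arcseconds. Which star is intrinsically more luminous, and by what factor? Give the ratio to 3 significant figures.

Star 1: d = 1/p = 1/4.09×10^-3″ = 244.5 pc
Star 1: M = m − 5 log₁₀ d + 5 = 12.57 − 5·2.3883 + 5 = 5.629
Star 2: d = 1/p = 1/0.0134″ = 74.63 pc
Star 2: M = m − 5 log₁₀ d + 5 = 19.23 − 5·1.8729 + 5 = 14.866
ΔM = M_1 − M_2 = 5.629 − (14.866) = -9.237; smaller M is more luminous → Star 1.
L ratio = 10^(0.4 |ΔM|) = 10^3.695 = 4952

Star 1 is more luminous, by a factor of 4950.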